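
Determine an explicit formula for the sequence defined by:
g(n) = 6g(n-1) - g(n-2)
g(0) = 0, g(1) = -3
Characteristic equation: x² - 6x + 1 = 0.
Discriminant Δ = (6)² + 4·(-1) = 32.
Roots r₁,₂ = (6 ± √32)/2, so r₁ = 2 \sqrt{2} + 3, r₂ = 3 - 2 \sqrt{2}.
General solution: g(n) = A·r₁^n + B·r₂^n.
From the initial conditions, A + B = 0 and r₁A + r₂B = -3.
Since r₁ - r₂ = √32: A = (-3 - (0)r₂)/√32 = - \frac{3 \sqrt{2}}{8}, and B = 0 - A = \frac{3 \sqrt{2}}{8}.
So g(n) = \left(- \frac{3 \sqrt{2}}{8}\right)\left(2 \sqrt{2} + 3\right)^n + \left(\frac{3 \sqrt{2}}{8}\right)\left(3 - 2 \sqrt{2}\right)^n.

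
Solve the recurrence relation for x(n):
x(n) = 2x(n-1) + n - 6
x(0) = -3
First-order linear with linear forcing.
Homogeneous solution: x_h(n) = A·(2)^n.
Try particular x_p(n) = pn + q. Substituting:
  pn + q = 2(p(n-1) + q) + n - 6.
Matching the n-coefficient: p = 2p + 1 ⇒ p = -1.
Matching constants: q = -2p + 2q - 6 ⇒ q = 4.
General: x(n) = A·(2)^n - n + 4.
Apply x(0) = -3: A + 4 = -3 ⇒ A = -7.
So x(n) = - 7 \cdot 2^{n} - n + 4.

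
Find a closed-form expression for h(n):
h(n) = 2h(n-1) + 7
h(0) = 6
First-order linear non-homogeneous.
Homogeneous solution: h_h(n) = A·(2)^n.
Try constant particular solution h_p = K: K = 2K + 7 ⇒ K = -7.
General: h(n) = A·(2)^n - 7.
Apply h(0) = 6: A - 7 = 6 ⇒ A = 13.
So h(n) = 13 \cdot 2^{n} - 7.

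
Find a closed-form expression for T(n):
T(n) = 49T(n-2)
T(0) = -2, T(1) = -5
Characteristic equation: x² - 49 = 0, which factors as (x - (-7))(x - (7)) = 0.
Roots r₁ = -7, r₂ = 7 (distinct).
General solution: T(n) = A·(-7)^n + B·(7)^n.
From T(0) = -2: A + B = -2.
From T(1) = -5: -7A + 7B = -5.
Solving: A = - \frac{9}{14}, B = - \frac{19}{14}.
So T(n) = - \frac{9 \left(-7\right)^{n}}{14} - \frac{19 \cdot 7^{n}}{14}.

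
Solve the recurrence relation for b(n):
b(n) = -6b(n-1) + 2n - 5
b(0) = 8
First-order linear with linear forcing.
Homogeneous solution: b_h(n) = A·(-6)^n.
Try particular b_p(n) = pn + q. Substituting:
  pn + q = -6(p(n-1) + q) + 2n - 5.
Matching the n-coefficient: p = -6p + 2 ⇒ p = \frac{2}{7}.
Matching constants: q = 6p - 6q - 5 ⇒ q = - \frac{23}{49}.
General: b(n) = A·(-6)^n + \frac{2 n}{7} - \frac{23}{49}.
Apply b(0) = 8: A - \frac{23}{49} = 8 ⇒ A = \frac{415}{49}.
So b(n) = \frac{415 \left(-6\right)^{n}}{49} + \frac{2 n}{7} - \frac{23}{49}.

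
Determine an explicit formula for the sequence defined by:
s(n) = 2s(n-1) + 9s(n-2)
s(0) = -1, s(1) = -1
Characteristic equation: x² - 2x - 9 = 0.
Discriminant Δ = (2)² + 4·(9) = 40.
Roots r₁,₂ = (2 ± √40)/2, so r₁ = 1 + \sqrt{10}, r₂ = 1 - \sqrt{10}.
General solution: s(n) = A·r₁^n + B·r₂^n.
From the initial conditions, A + B = -1 and r₁A + r₂B = -1.
Since r₁ - r₂ = √40: A = (-1 - (-1)r₂)/√40 = - \frac{1}{2}, and B = -1 - A = - \frac{1}{2}.
So s(n) = \left(- \frac{1}{2}\right)\left(1 + \sqrt{10}\right)^n + \left(- \frac{1}{2}\right)\left(1 - \sqrt{10}\right)^n.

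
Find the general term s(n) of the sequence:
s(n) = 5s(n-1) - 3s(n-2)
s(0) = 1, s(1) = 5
Characteristic equation: x² - 5x + 3 = 0.
Discriminant Δ = (5)² + 4·(-3) = 13.
Roots r₁,₂ = (5 ± √13)/2, so r₁ = \frac{\sqrt{13}}{2} + \frac{5}{2}, r₂ = \frac{5}{2} - \frac{\sqrt{13}}{2}.
General solution: s(n) = A·r₁^n + B·r₂^n.
From the initial conditions, A + B = 1 and r₁A + r₂B = 5.
Since r₁ - r₂ = √13: A = (5 - (1)r₂)/√13 = \frac{1}{2} + \frac{5 \sqrt{13}}{26}, and B = 1 - A = \frac{1}{2} - \frac{5 \sqrt{13}}{26}.
So s(n) = \left(\frac{1}{2} + \frac{5 \sqrt{13}}{26}\right)\left(\frac{\sqrt{13}}{2} + \frac{5}{2}\right)^n + \left(\frac{1}{2} - \frac{5 \sqrt{13}}{26}\right)\left(\frac{5}{2} - \frac{\sqrt{13}}{2}\right)^n.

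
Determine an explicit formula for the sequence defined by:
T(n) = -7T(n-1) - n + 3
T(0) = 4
First-order linear with linear forcing.
Homogeneous solution: T_h(n) = A·(-7)^n.
Try particular T_p(n) = pn + q. Substituting:
  pn + q = -7(p(n-1) + q) - n + 3.
Matching the n-coefficient: p = -7p - 1 ⇒ p = - \frac{1}{8}.
Matching constants: q = 7p - 7q + 3 ⇒ q = \frac{17}{64}.
General: T(n) = A·(-7)^n - \frac{n}{8} + \frac{17}{64}.
Apply T(0) = 4: A + \frac{17}{64} = 4 ⇒ A = \frac{239}{64}.
So T(n) = \frac{239 \left(-7\right)^{n}}{64} - \frac{n}{8} + \frac{17}{64}.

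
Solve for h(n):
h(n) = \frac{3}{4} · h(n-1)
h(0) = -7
Pure geometric recurrence with ratio \frac{3}{4}.
By induction h(n) = h(0) · (\frac{3}{4})^n = - 7 \left(\frac{3}{4}\right)^{n}.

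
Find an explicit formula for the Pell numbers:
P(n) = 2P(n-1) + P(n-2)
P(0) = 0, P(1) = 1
This is the Pell sequence.
Characteristic equation: x² - 2x - 1 = 0; roots r₁ = 1 + \sqrt{2}, r₂ = 1 - \sqrt{2}.
General: P(n) = A·r₁^n + B·r₂^n. Solving with P(0)=0, P(1)=1 gives A = \frac{\sqrt{2}}{4}, B = - \frac{\sqrt{2}}{4}.
So P(n) = \frac{\sqrt{2} \left(- \left(1 - \sqrt{2}\right)^{n} + \left(1 + \sqrt{2}\right)^{n}\right)}{4}.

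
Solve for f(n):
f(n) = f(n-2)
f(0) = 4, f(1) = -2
Characteristic equation: x² - 1 = 0, which factors as (x - (1))(x - (-1)) = 0.
Roots r₁ = 1, r₂ = -1 (distinct).
General solution: f(n) = A·(1)^n + B·(-1)^n.
From f(0) = 4: A + B = 4.
From f(1) = -2: A - B = -2.
Solving: A = 1, B = 3.
So f(n) = 3 \left(-1\right)^{n} + 1.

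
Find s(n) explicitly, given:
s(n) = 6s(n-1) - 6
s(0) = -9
First-order linear non-homogeneous.
Homogeneous solution: s_h(n) = A·(6)^n.
Try constant particular solution s_p = K: K = 6K - 6 ⇒ K = \frac{6}{5}.
General: s(n) = A·(6)^n + \frac{6}{5}.
Apply s(0) = -9: A + \frac{6}{5} = -9 ⇒ A = - \frac{51}{5}.
So s(n) = \frac{6}{5} - \frac{51 \cdot 6^{n}}{5}.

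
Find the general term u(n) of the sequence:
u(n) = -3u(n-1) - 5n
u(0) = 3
First-order linear with linear forcing.
Homogeneous solution: u_h(n) = A·(-3)^n.
Try particular u_p(n) = pn + q. Substituting:
  pn + q = -3(p(n-1) + q) - 5n.
Matching the n-coefficient: p = -3p - 5 ⇒ p = - \frac{5}{4}.
Matching constants: q = 3p - 3q ⇒ q = - \frac{15}{16}.
General: u(n) = A·(-3)^n - \frac{5 n}{4} - \frac{15}{16}.
Apply u(0) = 3: A - \frac{15}{16} = 3 ⇒ A = \frac{63}{16}.
So u(n) = \frac{63 \left(-3\right)^{n}}{16} - \frac{5 n}{4} - \frac{15}{16}.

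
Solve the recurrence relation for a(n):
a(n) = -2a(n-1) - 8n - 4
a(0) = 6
First-order linear with linear forcing.
Homogeneous solution: a_h(n) = A·(-2)^n.
Try particular a_p(n) = pn + q. Substituting:
  pn + q = -2(p(n-1) + q) - 8n - 4.
Matching the n-coefficient: p = -2p - 8 ⇒ p = - \frac{8}{3}.
Matching constants: q = 2p - 2q - 4 ⇒ q = - \frac{28}{9}.
General: a(n) = A·(-2)^n - \frac{8 n}{3} - \frac{28}{9}.
Apply a(0) = 6: A - \frac{28}{9} = 6 ⇒ A = \frac{82}{9}.
So a(n) = \frac{82 \left(-2\right)^{n}}{9} - \frac{8 n}{3} - \frac{28}{9}.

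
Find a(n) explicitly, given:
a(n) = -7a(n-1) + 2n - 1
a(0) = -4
First-order linear with linear forcing.
Homogeneous solution: a_h(n) = A·(-7)^n.
Try particular a_p(n) = pn + q. Substituting:
  pn + q = -7(p(n-1) + q) + 2n - 1.
Matching the n-coefficient: p = -7p + 2 ⇒ p = \frac{1}{4}.
Matching constants: q = 7p - 7q - 1 ⇒ q = \frac{3}{32}.
General: a(n) = A·(-7)^n + \frac{n}{4} + \frac{3}{32}.
Apply a(0) = -4: A + \frac{3}{32} = -4 ⇒ A = - \frac{131}{32}.
So a(n) = - \frac{131 \left(-7\right)^{n}}{32} + \frac{n}{4} + \frac{3}{32}.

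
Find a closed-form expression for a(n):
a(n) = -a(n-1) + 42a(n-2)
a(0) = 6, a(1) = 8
Characteristic equation: x² + x - 42 = 0, which factors as (x - (-7))(x - (6)) = 0.
Roots r₁ = -7, r₂ = 6 (distinct).
General solution: a(n) = A·(-7)^n + B·(6)^n.
From a(0) = 6: A + B = 6.
From a(1) = 8: -7A + 6B = 8.
Solving: A = \frac{28}{13}, B = \frac{50}{13}.
So a(n) = \frac{28 \left(-7\right)^{n}}{13} + \frac{50 \cdot 6^{n}}{13}.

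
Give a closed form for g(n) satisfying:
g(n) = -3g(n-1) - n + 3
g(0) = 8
First-order linear with linear forcing.
Homogeneous solution: g_h(n) = A·(-3)^n.
Try particular g_p(n) = pn + q. Substituting:
  pn + q = -3(p(n-1) + q) - n + 3.
Matching the n-coefficient: p = -3p - 1 ⇒ p = - \frac{1}{4}.
Matching constants: q = 3p - 3q + 3 ⇒ q = \frac{9}{16}.
General: g(n) = A·(-3)^n - \frac{n}{4} + \frac{9}{16}.
Apply g(0) = 8: A + \frac{9}{16} = 8 ⇒ A = \frac{119}{16}.
So g(n) = \frac{119 \left(-3\right)^{n}}{16} - \frac{n}{4} + \frac{9}{16}.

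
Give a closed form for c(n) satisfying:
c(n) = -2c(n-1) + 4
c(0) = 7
First-order linear non-homogeneous.
Homogeneous solution: c_h(n) = A·(-2)^n.
Try constant particular solution c_p = K: K = -2K + 4 ⇒ K = \frac{4}{3}.
General: c(n) = A·(-2)^n + \frac{4}{3}.
Apply c(0) = 7: A + \frac{4}{3} = 7 ⇒ A = \frac{17}{3}.
So c(n) = \frac{17 \left(-2\right)^{n}}{3} + \frac{4}{3}.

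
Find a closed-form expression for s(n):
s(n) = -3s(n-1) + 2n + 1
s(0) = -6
First-order linear with linear forcing.
Homogeneous solution: s_h(n) = A·(-3)^n.
Try particular s_p(n) = pn + q. Substituting:
  pn + q = -3(p(n-1) + q) + 2n + 1.
Matching the n-coefficient: p = -3p + 2 ⇒ p = \frac{1}{2}.
Matching constants: q = 3p - 3q + 1 ⇒ q = \frac{5}{8}.
General: s(n) = A·(-3)^n + \frac{n}{2} + \frac{5}{8}.
Apply s(0) = -6: A + \frac{5}{8} = -6 ⇒ A = - \frac{53}{8}.
So s(n) = - \frac{53 \left(-3\right)^{n}}{8} + \frac{n}{2} + \frac{5}{8}.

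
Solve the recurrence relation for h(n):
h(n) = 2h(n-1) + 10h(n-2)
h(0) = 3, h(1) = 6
Characteristic equation: x² - 2x - 10 = 0.
Discriminant Δ = (2)² + 4·(10) = 44.
Roots r₁,₂ = (2 ± √44)/2, so r₁ = 1 + \sqrt{11}, r₂ = 1 - \sqrt{11}.
General solution: h(n) = A·r₁^n + B·r₂^n.
From the initial conditions, A + B = 3 and r₁A + r₂B = 6.
Since r₁ - r₂ = √44: A = (6 - (3)r₂)/√44 = \frac{3 \sqrt{11}}{22} + \frac{3}{2}, and B = 3 - A = \frac{3}{2} - \frac{3 \sqrt{11}}{22}.
So h(n) = \left(\frac{3 \sqrt{11}}{22} + \frac{3}{2}\right)\left(1 + \sqrt{11}\right)^n + \left(\frac{3}{2} - \frac{3 \sqrt{11}}{22}\right)\left(1 - \sqrt{11}\right)^n.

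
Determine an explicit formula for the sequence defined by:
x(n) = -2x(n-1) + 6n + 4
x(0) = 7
First-order linear with linear forcing.
Homogeneous solution: x_h(n) = A·(-2)^n.
Try particular x_p(n) = pn + q. Substituting:
  pn + q = -2(p(n-1) + q) + 6n + 4.
Matching the n-coefficient: p = -2p + 6 ⇒ p = 2.
Matching constants: q = 2p - 2q + 4 ⇒ q = \frac{8}{3}.
General: x(n) = A·(-2)^n + 2 n + \frac{8}{3}.
Apply x(0) = 7: A + \frac{8}{3} = 7 ⇒ A = \frac{13}{3}.
So x(n) = \frac{13 \left(-2\right)^{n}}{3} + 2 n + \frac{8}{3}.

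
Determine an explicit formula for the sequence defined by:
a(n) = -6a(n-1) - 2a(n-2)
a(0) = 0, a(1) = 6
Characteristic equation: x² + 6x + 2 = 0.
Discriminant Δ = (-6)² + 4·(-2) = 28.
Roots r₁,₂ = (-6 ± √28)/2, so r₁ = -3 + \sqrt{7}, r₂ = -3 - \sqrt{7}.
General solution: a(n) = A·r₁^n + B·r₂^n.
From the initial conditions, A + B = 0 and r₁A + r₂B = 6.
Since r₁ - r₂ = √28: A = (6 - (0)r₂)/√28 = \frac{3 \sqrt{7}}{7}, and B = 0 - A = - \frac{3 \sqrt{7}}{7}.
So a(n) = \left(\frac{3 \sqrt{7}}{7}\right)\left(-3 + \sqrt{7}\right)^n + \left(- \frac{3 \sqrt{7}}{7}\right)\left(-3 - \sqrt{7}\right)^n.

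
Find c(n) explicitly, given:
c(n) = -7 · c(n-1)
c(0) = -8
Pure geometric recurrence with ratio -7.
By induction c(n) = c(0) · (-7)^n = - 8 \left(-7\right)^{n}.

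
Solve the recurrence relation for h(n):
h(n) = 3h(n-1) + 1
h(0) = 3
First-order linear non-homogeneous.
Homogeneous solution: h_h(n) = A·(3)^n.
Try constant particular solution h_p = K: K = 3K + 1 ⇒ K = - \frac{1}{2}.
General: h(n) = A·(3)^n - \frac{1}{2}.
Apply h(0) = 3: A - \frac{1}{2} = 3 ⇒ A = \frac{7}{2}.
So h(n) = \frac{7 \cdot 3^{n}}{2} - \frac{1}{2}.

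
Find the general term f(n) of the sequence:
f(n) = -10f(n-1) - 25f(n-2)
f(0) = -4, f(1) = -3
Characteristic equation: x² + 10x + 25 = 0, which is (x - (-5))².
Repeated root r = -5.
General solution: f(n) = (A + Bn)·(-5)^n.
From f(0) = -4: A = -4.
From f(1) = -3: (A + B)·(-5) = -3 ⇒ B = \frac{23}{5}.
So f(n) = \left(\frac{23 n}{5} - 4\right) \cdot (-5)^n.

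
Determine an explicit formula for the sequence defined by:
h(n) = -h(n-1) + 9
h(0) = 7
First-order linear non-homogeneous.
Homogeneous solution: h_h(n) = A·(-1)^n.
Try constant particular solution h_p = K: K = -K + 9 ⇒ K = \frac{9}{2}.
General: h(n) = A·(-1)^n + \frac{9}{2}.
Apply h(0) = 7: A + \frac{9}{2} = 7 ⇒ A = \frac{5}{2}.
So h(n) = \frac{5 \left(-1\right)^{n}}{2} + \frac{9}{2}.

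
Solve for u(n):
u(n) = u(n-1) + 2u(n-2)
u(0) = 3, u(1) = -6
Characteristic equation: x² - x - 2 = 0, which factors as (x - (2))(x - (-1)) = 0.
Roots r₁ = 2, r₂ = -1 (distinct).
General solution: u(n) = A·(2)^n + B·(-1)^n.
From u(0) = 3: A + B = 3.
From u(1) = -6: 2A - B = -6.
Solving: A = -1, B = 4.
So u(n) = 4 \left(-1\right)^{n} - 2^{n}.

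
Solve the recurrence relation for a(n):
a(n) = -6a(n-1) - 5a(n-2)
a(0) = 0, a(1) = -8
Characteristic equation: x² + 6x + 5 = 0, which factors as (x - (-5))(x - (-1)) = 0.
Roots r₁ = -5, r₂ = -1 (distinct).
General solution: a(n) = A·(-5)^n + B·(-1)^n.
From a(0) = 0: A + B = 0.
From a(1) = -8: -5A - B = -8.
Solving: A = 2, B = -2.
So a(n) = - 2 \left(-1\right)^{n} + 2 \left(-5\right)^{n}.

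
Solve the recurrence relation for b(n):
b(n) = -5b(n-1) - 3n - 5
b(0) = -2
First-order linear with linear forcing.
Homogeneous solution: b_h(n) = A·(-5)^n.
Try particular b_p(n) = pn + q. Substituting:
  pn + q = -5(p(n-1) + q) - 3n - 5.
Matching the n-coefficient: p = -5p - 3 ⇒ p = - \frac{1}{2}.
Matching constants: q = 5p - 5q - 5 ⇒ q = - \frac{5}{4}.
General: b(n) = A·(-5)^n - \frac{n}{2} - \frac{5}{4}.
Apply b(0) = -2: A - \frac{5}{4} = -2 ⇒ A = - \frac{3}{4}.
So b(n) = - \frac{3 \left(-5\right)^{n}}{4} - \frac{n}{2} - \frac{5}{4}.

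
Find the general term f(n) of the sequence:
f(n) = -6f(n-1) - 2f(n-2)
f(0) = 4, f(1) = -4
Characteristic equation: x² + 6x + 2 = 0.
Discriminant Δ = (-6)² + 4·(-2) = 28.
Roots r₁,₂ = (-6 ± √28)/2, so r₁ = -3 + \sqrt{7}, r₂ = -3 - \sqrt{7}.
General solution: f(n) = A·r₁^n + B·r₂^n.
From the initial conditions, A + B = 4 and r₁A + r₂B = -4.
Since r₁ - r₂ = √28: A = (-4 - (4)r₂)/√28 = \frac{4 \sqrt{7}}{7} + 2, and B = 4 - A = 2 - \frac{4 \sqrt{7}}{7}.
So f(n) = \left(\frac{4 \sqrt{7}}{7} + 2\right)\left(-3 + \sqrt{7}\right)^n + \left(2 - \frac{4 \sqrt{7}}{7}\right)\left(-3 - \sqrt{7}\right)^n.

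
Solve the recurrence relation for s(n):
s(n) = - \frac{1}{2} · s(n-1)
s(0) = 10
Pure geometric recurrence with ratio - \frac{1}{2}.
By induction s(n) = s(0) · (- \frac{1}{2})^n = 10 \left(- \frac{1}{2}\right)^{n}.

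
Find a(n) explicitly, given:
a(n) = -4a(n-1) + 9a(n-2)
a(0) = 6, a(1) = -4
Characteristic equation: x² + 4x - 9 = 0.
Discriminant Δ = (-4)² + 4·(9) = 52.
Roots r₁,₂ = (-4 ± √52)/2, so r₁ = -2 + \sqrt{13}, r₂ = - \sqrt{13} - 2.
General solution: a(n) = A·r₁^n + B·r₂^n.
From the initial conditions, A + B = 6 and r₁A + r₂B = -4.
Since r₁ - r₂ = √52: A = (-4 - (6)r₂)/√52 = \frac{4 \sqrt{13}}{13} + 3, and B = 6 - A = 3 - \frac{4 \sqrt{13}}{13}.
So a(n) = \left(\frac{4 \sqrt{13}}{13} + 3\right)\left(-2 + \sqrt{13}\right)^n + \left(3 - \frac{4 \sqrt{13}}{13}\right)\left(- \sqrt{13} - 2\right)^n.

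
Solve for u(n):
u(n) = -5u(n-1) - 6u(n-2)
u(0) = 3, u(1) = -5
Characteristic equation: x² + 5x + 6 = 0, which factors as (x - (-2))(x - (-3)) = 0.
Roots r₁ = -2, r₂ = -3 (distinct).
General solution: u(n) = A·(-2)^n + B·(-3)^n.
From u(0) = 3: A + B = 3.
From u(1) = -5: -2A - 3B = -5.
Solving: A = 4, B = -1.
So u(n) = 4 \left(-2\right)^{n} - \left(-3\right)^{n}.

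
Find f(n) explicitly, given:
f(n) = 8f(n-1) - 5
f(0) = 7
First-order linear non-homogeneous.
Homogeneous solution: f_h(n) = A·(8)^n.
Try constant particular solution f_p = K: K = 8K - 5 ⇒ K = \frac{5}{7}.
General: f(n) = A·(8)^n + \frac{5}{7}.
Apply f(0) = 7: A + \frac{5}{7} = 7 ⇒ A = \frac{44}{7}.
So f(n) = \frac{44 \cdot 8^{n}}{7} + \frac{5}{7}.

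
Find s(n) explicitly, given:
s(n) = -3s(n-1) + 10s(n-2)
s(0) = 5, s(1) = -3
Characteristic equation: x² + 3x - 10 = 0, which factors as (x - (-5))(x - (2)) = 0.
Roots r₁ = -5, r₂ = 2 (distinct).
General solution: s(n) = A·(-5)^n + B·(2)^n.
From s(0) = 5: A + B = 5.
From s(1) = -3: -5A + 2B = -3.
Solving: A = \frac{13}{7}, B = \frac{22}{7}.
So s(n) = \frac{13 \left(-5\right)^{n}}{7} + \frac{22 \cdot 2^{n}}{7}.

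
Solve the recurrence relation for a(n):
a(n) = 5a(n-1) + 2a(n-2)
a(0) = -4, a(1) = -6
Characteristic equation: x² - 5x - 2 = 0.
Discriminant Δ = (5)² + 4·(2) = 33.
Roots r₁,₂ = (5 ± √33)/2, so r₁ = \frac{5}{2} + \frac{\sqrt{33}}{2}, r₂ = \frac{5}{2} - \frac{\sqrt{33}}{2}.
General solution: a(n) = A·r₁^n + B·r₂^n.
From the initial conditions, A + B = -4 and r₁A + r₂B = -6.
Since r₁ - r₂ = √33: A = (-6 - (-4)r₂)/√33 = -2 + \frac{4 \sqrt{33}}{33}, and B = -4 - A = -2 - \frac{4 \sqrt{33}}{33}.
So a(n) = \left(-2 + \frac{4 \sqrt{33}}{33}\right)\left(\frac{5}{2} + \frac{\sqrt{33}}{2}\right)^n + \left(-2 - \frac{4 \sqrt{33}}{33}\right)\left(\frac{5}{2} - \frac{\sqrt{33}}{2}\right)^n.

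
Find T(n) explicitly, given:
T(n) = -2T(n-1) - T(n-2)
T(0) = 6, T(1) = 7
Characteristic equation: x² + 2x + 1 = 0, which is (x - (-1))².
Repeated root r = -1.
General solution: T(n) = (A + Bn)·(-1)^n.
From T(0) = 6: A = 6.
From T(1) = 7: (A + B)·(-1) = 7 ⇒ B = -13.
So T(n) = \left(6 - 13 n\right) \cdot (-1)^n.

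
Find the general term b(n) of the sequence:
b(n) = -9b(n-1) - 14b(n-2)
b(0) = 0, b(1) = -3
Characteristic equation: x² + 9x + 14 = 0, which factors as (x - (-2))(x - (-7)) = 0.
Roots r₁ = -2, r₂ = -7 (distinct).
General solution: b(n) = A·(-2)^n + B·(-7)^n.
From b(0) = 0: A + B = 0.
From b(1) = -3: -2A - 7B = -3.
Solving: A = - \frac{3}{5}, B = \frac{3}{5}.
So b(n) = - \frac{3 \left(-2\right)^{n}}{5} + \frac{3 \left(-7\right)^{n}}{5}.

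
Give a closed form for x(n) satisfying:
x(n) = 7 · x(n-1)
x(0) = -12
Pure geometric recurrence with ratio 7.
By induction x(n) = x(0) · (7)^n = - 12 \cdot 7^{n}.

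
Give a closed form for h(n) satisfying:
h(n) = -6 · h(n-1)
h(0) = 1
Pure geometric recurrence with ratio -6.
By induction h(n) = h(0) · (-6)^n = \left(-6\right)^{n}.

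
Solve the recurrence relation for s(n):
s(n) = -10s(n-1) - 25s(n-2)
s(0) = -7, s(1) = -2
Characteristic equation: x² + 10x + 25 = 0, which is (x - (-5))².
Repeated root r = -5.
General solution: s(n) = (A + Bn)·(-5)^n.
From s(0) = -7: A = -7.
From s(1) = -2: (A + B)·(-5) = -2 ⇒ B = \frac{37}{5}.
So s(n) = \left(\frac{37 n}{5} - 7\right) \cdot (-5)^n.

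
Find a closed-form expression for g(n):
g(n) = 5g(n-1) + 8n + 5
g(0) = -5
First-order linear with linear forcing.
Homogeneous solution: g_h(n) = A·(5)^n.
Try particular g_p(n) = pn + q. Substituting:
  pn + q = 5(p(n-1) + q) + 8n + 5.
Matching the n-coefficient: p = 5p + 8 ⇒ p = -2.
Matching constants: q = -5p + 5q + 5 ⇒ q = - \frac{15}{4}.
General: g(n) = A·(5)^n - 2 n - \frac{15}{4}.
Apply g(0) = -5: A - \frac{15}{4} = -5 ⇒ A = - \frac{5}{4}.
So g(n) = - \frac{5 \cdot 5^{n}}{4} - 2 n - \frac{15}{4}.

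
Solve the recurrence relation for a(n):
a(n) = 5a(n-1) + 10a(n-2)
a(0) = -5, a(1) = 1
Characteristic equation: x² - 5x - 10 = 0.
Discriminant Δ = (5)² + 4·(10) = 65.
Roots r₁,₂ = (5 ± √65)/2, so r₁ = \frac{5}{2} + \frac{\sqrt{65}}{2}, r₂ = \frac{5}{2} - \frac{\sqrt{65}}{2}.
General solution: a(n) = A·r₁^n + B·r₂^n.
From the initial conditions, A + B = -5 and r₁A + r₂B = 1.
Since r₁ - r₂ = √65: A = (1 - (-5)r₂)/√65 = - \frac{5}{2} + \frac{27 \sqrt{65}}{130}, and B = -5 - A = - \frac{5}{2} - \frac{27 \sqrt{65}}{130}.
So a(n) = \left(- \frac{5}{2} + \frac{27 \sqrt{65}}{130}\right)\left(\frac{5}{2} + \frac{\sqrt{65}}{2}\right)^n + \left(- \frac{5}{2} - \frac{27 \sqrt{65}}{130}\right)\left(\frac{5}{2} - \frac{\sqrt{65}}{2}\right)^n.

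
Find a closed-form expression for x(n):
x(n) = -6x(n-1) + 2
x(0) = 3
First-order linear non-homogeneous.
Homogeneous solution: x_h(n) = A·(-6)^n.
Try constant particular solution x_p = K: K = -6K + 2 ⇒ K = \frac{2}{7}.
General: x(n) = A·(-6)^n + \frac{2}{7}.
Apply x(0) = 3: A + \frac{2}{7} = 3 ⇒ A = \frac{19}{7}.
So x(n) = \frac{19 \left(-6\right)^{n}}{7} + \frac{2}{7}.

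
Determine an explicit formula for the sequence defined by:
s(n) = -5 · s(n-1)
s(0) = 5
Pure geometric recurrence with ratio -5.
By induction s(n) = s(0) · (-5)^n = 5 \left(-5\right)^{n}.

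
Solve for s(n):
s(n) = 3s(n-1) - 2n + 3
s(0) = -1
First-order linear with linear forcing.
Homogeneous solution: s_h(n) = A·(3)^n.
Try particular s_p(n) = pn + q. Substituting:
  pn + q = 3(p(n-1) + q) - 2n + 3.
Matching the n-coefficient: p = 3p - 2 ⇒ p = 1.
Matching constants: q = -3p + 3q + 3 ⇒ q = 0.
General: s(n) = A·(3)^n + n + 0.
Apply s(0) = -1: A + 0 = -1 ⇒ A = -1.
So s(n) = - 3^{n} + n.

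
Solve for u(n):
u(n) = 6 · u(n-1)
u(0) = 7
Pure geometric recurrence with ratio 6.
By induction u(n) = u(0) · (6)^n = 7 \cdot 6^{n}.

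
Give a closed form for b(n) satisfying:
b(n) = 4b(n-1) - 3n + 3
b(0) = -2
First-order linear with linear forcing.
Homogeneous solution: b_h(n) = A·(4)^n.
Try particular b_p(n) = pn + q. Substituting:
  pn + q = 4(p(n-1) + q) - 3n + 3.
Matching the n-coefficient: p = 4p - 3 ⇒ p = 1.
Matching constants: q = -4p + 4q + 3 ⇒ q = \frac{1}{3}.
General: b(n) = A·(4)^n + n + \frac{1}{3}.
Apply b(0) = -2: A + \frac{1}{3} = -2 ⇒ A = - \frac{7}{3}.
So b(n) = - \frac{7 \cdot 4^{n}}{3} + n + \frac{1}{3}.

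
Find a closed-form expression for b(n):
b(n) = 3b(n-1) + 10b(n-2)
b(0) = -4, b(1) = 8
Characteristic equation: x² - 3x - 10 = 0, which factors as (x - (-2))(x - (5)) = 0.
Roots r₁ = -2, r₂ = 5 (distinct).
General solution: b(n) = A·(-2)^n + B·(5)^n.
From b(0) = -4: A + B = -4.
From b(1) = 8: -2A + 5B = 8.
Solving: A = -4, B = 0.
So b(n) = - 4 \left(-2\right)^{n}.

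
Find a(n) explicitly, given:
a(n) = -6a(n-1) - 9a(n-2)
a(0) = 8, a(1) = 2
Characteristic equation: x² + 6x + 9 = 0, which is (x - (-3))².
Repeated root r = -3.
General solution: a(n) = (A + Bn)·(-3)^n.
From a(0) = 8: A = 8.
From a(1) = 2: (A + B)·(-3) = 2 ⇒ B = - \frac{26}{3}.
So a(n) = \left(8 - \frac{26 n}{3}\right) \cdot (-3)^n.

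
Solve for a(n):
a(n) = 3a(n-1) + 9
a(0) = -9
First-order linear non-homogeneous.
Homogeneous solution: a_h(n) = A·(3)^n.
Try constant particular solution a_p = K: K = 3K + 9 ⇒ K = - \frac{9}{2}.
General: a(n) = A·(3)^n - \frac{9}{2}.
Apply a(0) = -9: A - \frac{9}{2} = -9 ⇒ A = - \frac{9}{2}.
So a(n) = - \frac{9 \cdot 3^{n}}{2} - \frac{9}{2}.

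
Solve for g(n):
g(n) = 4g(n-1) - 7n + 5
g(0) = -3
First-order linear with linear forcing.
Homogeneous solution: g_h(n) = A·(4)^n.
Try particular g_p(n) = pn + q. Substituting:
  pn + q = 4(p(n-1) + q) - 7n + 5.
Matching the n-coefficient: p = 4p - 7 ⇒ p = \frac{7}{3}.
Matching constants: q = -4p + 4q + 5 ⇒ q = \frac{13}{9}.
General: g(n) = A·(4)^n + \frac{7 n}{3} + \frac{13}{9}.
Apply g(0) = -3: A + \frac{13}{9} = -3 ⇒ A = - \frac{40}{9}.
So g(n) = - \frac{40 \cdot 4^{n}}{9} + \frac{7 n}{3} + \frac{13}{9}.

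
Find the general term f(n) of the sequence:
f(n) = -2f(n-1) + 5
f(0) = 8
First-order linear non-homogeneous.
Homogeneous solution: f_h(n) = A·(-2)^n.
Try constant particular solution f_p = K: K = -2K + 5 ⇒ K = \frac{5}{3}.
General: f(n) = A·(-2)^n + \frac{5}{3}.
Apply f(0) = 8: A + \frac{5}{3} = 8 ⇒ A = \frac{19}{3}.
So f(n) = \frac{19 \left(-2\right)^{n}}{3} + \frac{5}{3}.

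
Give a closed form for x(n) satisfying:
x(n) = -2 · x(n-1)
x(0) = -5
Pure geometric recurrence with ratio -2.
By induction x(n) = x(0) · (-2)^n = - 5 \left(-2\right)^{n}.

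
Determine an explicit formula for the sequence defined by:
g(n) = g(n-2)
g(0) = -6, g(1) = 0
Characteristic equation: x² - 1 = 0, which factors as (x - (-1))(x - (1)) = 0.
Roots r₁ = -1, r₂ = 1 (distinct).
General solution: g(n) = A·(-1)^n + B·(1)^n.
From g(0) = -6: A + B = -6.
From g(1) = 0: -A + B = 0.
Solving: A = -3, B = -3.
So g(n) = - 3 \left(-1\right)^{n} - 3.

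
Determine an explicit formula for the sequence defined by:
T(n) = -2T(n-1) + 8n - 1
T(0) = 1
First-order linear with linear forcing.
Homogeneous solution: T_h(n) = A·(-2)^n.
Try particular T_p(n) = pn + q. Substituting:
  pn + q = -2(p(n-1) + q) + 8n - 1.
Matching the n-coefficient: p = -2p + 8 ⇒ p = \frac{8}{3}.
Matching constants: q = 2p - 2q - 1 ⇒ q = \frac{13}{9}.
General: T(n) = A·(-2)^n + \frac{8 n}{3} + \frac{13}{9}.
Apply T(0) = 1: A + \frac{13}{9} = 1 ⇒ A = - \frac{4}{9}.
So T(n) = - \frac{4 \left(-2\right)^{n}}{9} + \frac{8 n}{3} + \frac{13}{9}.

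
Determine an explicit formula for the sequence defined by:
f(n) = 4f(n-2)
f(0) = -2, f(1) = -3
Characteristic equation: x² - 4 = 0, which factors as (x - (2))(x - (-2)) = 0.
Roots r₁ = 2, r₂ = -2 (distinct).
General solution: f(n) = A·(2)^n + B·(-2)^n.
From f(0) = -2: A + B = -2.
From f(1) = -3: 2A - 2B = -3.
Solving: A = - \frac{7}{4}, B = - \frac{1}{4}.
So f(n) = - \frac{\left(-2\right)^{n}}{4} - \frac{7 \cdot 2^{n}}{4}.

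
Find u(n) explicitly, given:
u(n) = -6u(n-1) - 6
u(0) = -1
First-order linear non-homogeneous.
Homogeneous solution: u_h(n) = A·(-6)^n.
Try constant particular solution u_p = K: K = -6K - 6 ⇒ K = - \frac{6}{7}.
General: u(n) = A·(-6)^n - \frac{6}{7}.
Apply u(0) = -1: A - \frac{6}{7} = -1 ⇒ A = - \frac{1}{7}.
So u(n) = - \frac{\left(-6\right)^{n}}{7} - \frac{6}{7}.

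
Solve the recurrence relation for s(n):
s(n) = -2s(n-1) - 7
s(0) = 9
First-order linear non-homogeneous.
Homogeneous solution: s_h(n) = A·(-2)^n.
Try constant particular solution s_p = K: K = -2K - 7 ⇒ K = - \frac{7}{3}.
General: s(n) = A·(-2)^n - \frac{7}{3}.
Apply s(0) = 9: A - \frac{7}{3} = 9 ⇒ A = \frac{34}{3}.
So s(n) = \frac{34 \left(-2\right)^{n}}{3} - \frac{7}{3}.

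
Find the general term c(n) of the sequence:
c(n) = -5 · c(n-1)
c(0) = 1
Pure geometric recurrence with ratio -5.
By induction c(n) = c(0) · (-5)^n = \left(-5\right)^{n}.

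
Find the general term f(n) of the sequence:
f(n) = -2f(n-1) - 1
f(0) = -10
First-order linear non-homogeneous.
Homogeneous solution: f_h(n) = A·(-2)^n.
Try constant particular solution f_p = K: K = -2K - 1 ⇒ K = - \frac{1}{3}.
General: f(n) = A·(-2)^n - \frac{1}{3}.
Apply f(0) = -10: A - \frac{1}{3} = -10 ⇒ A = - \frac{29}{3}.
So f(n) = - \frac{29 \left(-2\right)^{n}}{3} - \frac{1}{3}.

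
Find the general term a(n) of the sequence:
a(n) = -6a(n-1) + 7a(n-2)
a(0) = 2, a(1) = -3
Characteristic equation: x² + 6x - 7 = 0, which factors as (x - (1))(x - (-7)) = 0.
Roots r₁ = 1, r₂ = -7 (distinct).
General solution: a(n) = A·(1)^n + B·(-7)^n.
From a(0) = 2: A + B = 2.
From a(1) = -3: A - 7B = -3.
Solving: A = \frac{11}{8}, B = \frac{5}{8}.
So a(n) = \frac{5 \left(-7\right)^{n}}{8} + \frac{11}{8}.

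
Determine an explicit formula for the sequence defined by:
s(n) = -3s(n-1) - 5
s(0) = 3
First-order linear non-homogeneous.
Homogeneous solution: s_h(n) = A·(-3)^n.
Try constant particular solution s_p = K: K = -3K - 5 ⇒ K = - \frac{5}{4}.
General: s(n) = A·(-3)^n - \frac{5}{4}.
Apply s(0) = 3: A - \frac{5}{4} = 3 ⇒ A = \frac{17}{4}.
So s(n) = \frac{17 \left(-3\right)^{n}}{4} - \frac{5}{4}.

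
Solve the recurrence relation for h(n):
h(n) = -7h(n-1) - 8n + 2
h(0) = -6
First-order linear with linear forcing.
Homogeneous solution: h_h(n) = A·(-7)^n.
Try particular h_p(n) = pn + q. Substituting:
  pn + q = -7(p(n-1) + q) - 8n + 2.
Matching the n-coefficient: p = -7p - 8 ⇒ p = -1.
Matching constants: q = 7p - 7q + 2 ⇒ q = - \frac{5}{8}.
General: h(n) = A·(-7)^n - n - \frac{5}{8}.
Apply h(0) = -6: A - \frac{5}{8} = -6 ⇒ A = - \frac{43}{8}.
So h(n) = - \frac{43 \left(-7\right)^{n}}{8} - n - \frac{5}{8}.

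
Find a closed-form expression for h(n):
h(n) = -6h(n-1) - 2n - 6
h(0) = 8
First-order linear with linear forcing.
Homogeneous solution: h_h(n) = A·(-6)^n.
Try particular h_p(n) = pn + q. Substituting:
  pn + q = -6(p(n-1) + q) - 2n - 6.
Matching the n-coefficient: p = -6p - 2 ⇒ p = - \frac{2}{7}.
Matching constants: q = 6p - 6q - 6 ⇒ q = - \frac{54}{49}.
General: h(n) = A·(-6)^n - \frac{2 n}{7} - \frac{54}{49}.
Apply h(0) = 8: A - \frac{54}{49} = 8 ⇒ A = \frac{446}{49}.
So h(n) = \frac{446 \left(-6\right)^{n}}{49} - \frac{2 n}{7} - \frac{54}{49}.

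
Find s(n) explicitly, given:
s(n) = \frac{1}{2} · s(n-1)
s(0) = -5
Pure geometric recurrence with ratio \frac{1}{2}.
By induction s(n) = s(0) · (\frac{1}{2})^n = - 5 \cdot 2^{- n}.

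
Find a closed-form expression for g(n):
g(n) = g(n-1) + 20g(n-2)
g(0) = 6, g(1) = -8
Characteristic equation: x² - x - 20 = 0, which factors as (x - (5))(x - (-4)) = 0.
Roots r₁ = 5, r₂ = -4 (distinct).
General solution: g(n) = A·(5)^n + B·(-4)^n.
From g(0) = 6: A + B = 6.
From g(1) = -8: 5A - 4B = -8.
Solving: A = \frac{16}{9}, B = \frac{38}{9}.
So g(n) = \frac{38 \left(-4\right)^{n}}{9} + \frac{16 \cdot 5^{n}}{9}.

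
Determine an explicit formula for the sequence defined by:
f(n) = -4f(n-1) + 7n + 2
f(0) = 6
First-order linear with linear forcing.
Homogeneous solution: f_h(n) = A·(-4)^n.
Try particular f_p(n) = pn + q. Substituting:
  pn + q = -4(p(n-1) + q) + 7n + 2.
Matching the n-coefficient: p = -4p + 7 ⇒ p = \frac{7}{5}.
Matching constants: q = 4p - 4q + 2 ⇒ q = \frac{38}{25}.
General: f(n) = A·(-4)^n + \frac{7 n}{5} + \frac{38}{25}.
Apply f(0) = 6: A + \frac{38}{25} = 6 ⇒ A = \frac{112}{25}.
So f(n) = \frac{112 \left(-4\right)^{n}}{25} + \frac{7 n}{5} + \frac{38}{25}.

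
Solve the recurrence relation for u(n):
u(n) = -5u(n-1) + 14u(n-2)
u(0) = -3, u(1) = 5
Characteristic equation: x² + 5x - 14 = 0, which factors as (x - (2))(x - (-7)) = 0.
Roots r₁ = 2, r₂ = -7 (distinct).
General solution: u(n) = A·(2)^n + B·(-7)^n.
From u(0) = -3: A + B = -3.
From u(1) = 5: 2A - 7B = 5.
Solving: A = - \frac{16}{9}, B = - \frac{11}{9}.
So u(n) = - \frac{11 \left(-7\right)^{n}}{9} - \frac{16 \cdot 2^{n}}{9}.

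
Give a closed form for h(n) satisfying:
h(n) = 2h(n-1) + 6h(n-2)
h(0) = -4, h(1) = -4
Characteristic equation: x² - 2x - 6 = 0.
Discriminant Δ = (2)² + 4·(6) = 28.
Roots r₁,₂ = (2 ± √28)/2, so r₁ = 1 + \sqrt{7}, r₂ = 1 - \sqrt{7}.
General solution: h(n) = A·r₁^n + B·r₂^n.
From the initial conditions, A + B = -4 and r₁A + r₂B = -4.
Since r₁ - r₂ = √28: A = (-4 - (-4)r₂)/√28 = -2, and B = -4 - A = -2.
So h(n) = \left(-2\right)\left(1 + \sqrt{7}\right)^n + \left(-2\right)\left(1 - \sqrt{7}\right)^n.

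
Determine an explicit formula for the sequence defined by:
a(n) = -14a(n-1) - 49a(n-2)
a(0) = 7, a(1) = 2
Characteristic equation: x² + 14x + 49 = 0, which is (x - (-7))².
Repeated root r = -7.
General solution: a(n) = (A + Bn)·(-7)^n.
From a(0) = 7: A = 7.
From a(1) = 2: (A + B)·(-7) = 2 ⇒ B = - \frac{51}{7}.
So a(n) = \left(7 - \frac{51 n}{7}\right) \cdot (-7)^n.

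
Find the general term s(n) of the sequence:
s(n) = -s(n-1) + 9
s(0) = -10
First-order linear non-homogeneous.
Homogeneous solution: s_h(n) = A·(-1)^n.
Try constant particular solution s_p = K: K = -K + 9 ⇒ K = \frac{9}{2}.
General: s(n) = A·(-1)^n + \frac{9}{2}.
Apply s(0) = -10: A + \frac{9}{2} = -10 ⇒ A = - \frac{29}{2}.
So s(n) = \frac{9}{2} - \frac{29 \left(-1\right)^{n}}{2}.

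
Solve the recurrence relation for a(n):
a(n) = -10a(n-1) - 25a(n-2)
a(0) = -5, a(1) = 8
Characteristic equation: x² + 10x + 25 = 0, which is (x - (-5))².
Repeated root r = -5.
General solution: a(n) = (A + Bn)·(-5)^n.
From a(0) = -5: A = -5.
From a(1) = 8: (A + B)·(-5) = 8 ⇒ B = \frac{17}{5}.
So a(n) = \left(\frac{17 n}{5} - 5\right) \cdot (-5)^n.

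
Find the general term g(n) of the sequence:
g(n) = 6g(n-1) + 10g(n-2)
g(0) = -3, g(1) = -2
Characteristic equation: x² - 6x - 10 = 0.
Discriminant Δ = (6)² + 4·(10) = 76.
Roots r₁,₂ = (6 ± √76)/2, so r₁ = 3 + \sqrt{19}, r₂ = 3 - \sqrt{19}.
General solution: g(n) = A·r₁^n + B·r₂^n.
From the initial conditions, A + B = -3 and r₁A + r₂B = -2.
Since r₁ - r₂ = √76: A = (-2 - (-3)r₂)/√76 = - \frac{3}{2} + \frac{7 \sqrt{19}}{38}, and B = -3 - A = - \frac{3}{2} - \frac{7 \sqrt{19}}{38}.
So g(n) = \left(- \frac{3}{2} + \frac{7 \sqrt{19}}{38}\right)\left(3 + \sqrt{19}\right)^n + \left(- \frac{3}{2} - \frac{7 \sqrt{19}}{38}\right)\left(3 - \sqrt{19}\right)^n.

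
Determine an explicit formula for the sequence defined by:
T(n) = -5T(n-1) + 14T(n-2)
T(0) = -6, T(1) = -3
Characteristic equation: x² + 5x - 14 = 0, which factors as (x - (2))(x - (-7)) = 0.
Roots r₁ = 2, r₂ = -7 (distinct).
General solution: T(n) = A·(2)^n + B·(-7)^n.
From T(0) = -6: A + B = -6.
From T(1) = -3: 2A - 7B = -3.
Solving: A = -5, B = -1.
So T(n) = - \left(-7\right)^{n} - 5 \cdot 2^{n}.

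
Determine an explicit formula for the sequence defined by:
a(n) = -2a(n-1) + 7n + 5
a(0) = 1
First-order linear with linear forcing.
Homogeneous solution: a_h(n) = A·(-2)^n.
Try particular a_p(n) = pn + q. Substituting:
  pn + q = -2(p(n-1) + q) + 7n + 5.
Matching the n-coefficient: p = -2p + 7 ⇒ p = \frac{7}{3}.
Matching constants: q = 2p - 2q + 5 ⇒ q = \frac{29}{9}.
General: a(n) = A·(-2)^n + \frac{7 n}{3} + \frac{29}{9}.
Apply a(0) = 1: A + \frac{29}{9} = 1 ⇒ A = - \frac{20}{9}.
So a(n) = - \frac{20 \left(-2\right)^{n}}{9} + \frac{7 n}{3} + \frac{29}{9}.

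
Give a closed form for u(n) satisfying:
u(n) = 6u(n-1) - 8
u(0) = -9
First-order linear non-homogeneous.
Homogeneous solution: u_h(n) = A·(6)^n.
Try constant particular solution u_p = K: K = 6K - 8 ⇒ K = \frac{8}{5}.
General: u(n) = A·(6)^n + \frac{8}{5}.
Apply u(0) = -9: A + \frac{8}{5} = -9 ⇒ A = - \frac{53}{5}.
So u(n) = \frac{8}{5} - \frac{53 \cdot 6^{n}}{5}.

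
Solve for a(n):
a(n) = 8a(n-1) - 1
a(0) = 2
First-order linear non-homogeneous.
Homogeneous solution: a_h(n) = A·(8)^n.
Try constant particular solution a_p = K: K = 8K - 1 ⇒ K = \frac{1}{7}.
General: a(n) = A·(8)^n + \frac{1}{7}.
Apply a(0) = 2: A + \frac{1}{7} = 2 ⇒ A = \frac{13}{7}.
So a(n) = \frac{13 \cdot 8^{n}}{7} + \frac{1}{7}.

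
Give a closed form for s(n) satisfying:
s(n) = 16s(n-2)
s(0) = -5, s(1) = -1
Characteristic equation: x² - 16 = 0, which factors as (x - (4))(x - (-4)) = 0.
Roots r₁ = 4, r₂ = -4 (distinct).
General solution: s(n) = A·(4)^n + B·(-4)^n.
From s(0) = -5: A + B = -5.
From s(1) = -1: 4A - 4B = -1.
Solving: A = - \frac{21}{8}, B = - \frac{19}{8}.
So s(n) = - \frac{19 \left(-4\right)^{n}}{8} - \frac{21 \cdot 4^{n}}{8}.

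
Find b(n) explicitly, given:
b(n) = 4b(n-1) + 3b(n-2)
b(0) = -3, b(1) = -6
Characteristic equation: x² - 4x - 3 = 0.
Discriminant Δ = (4)² + 4·(3) = 28.
Roots r₁,₂ = (4 ± √28)/2, so r₁ = 2 + \sqrt{7}, r₂ = 2 - \sqrt{7}.
General solution: b(n) = A·r₁^n + B·r₂^n.
From the initial conditions, A + B = -3 and r₁A + r₂B = -6.
Since r₁ - r₂ = √28: A = (-6 - (-3)r₂)/√28 = - \frac{3}{2}, and B = -3 - A = - \frac{3}{2}.
So b(n) = \left(- \frac{3}{2}\right)\left(2 + \sqrt{7}\right)^n + \left(- \frac{3}{2}\right)\left(2 - \sqrt{7}\right)^n.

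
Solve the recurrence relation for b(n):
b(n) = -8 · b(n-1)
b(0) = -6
Pure geometric recurrence with ratio -8.
By induction b(n) = b(0) · (-8)^n = - 6 \left(-8\right)^{n}.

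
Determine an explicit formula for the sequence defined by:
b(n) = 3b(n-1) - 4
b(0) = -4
First-order linear non-homogeneous.
Homogeneous solution: b_h(n) = A·(3)^n.
Try constant particular solution b_p = K: K = 3K - 4 ⇒ K = 2.
General: b(n) = A·(3)^n + 2.
Apply b(0) = -4: A + 2 = -4 ⇒ A = -6.
So b(n) = 2 - 6 \cdot 3^{n}.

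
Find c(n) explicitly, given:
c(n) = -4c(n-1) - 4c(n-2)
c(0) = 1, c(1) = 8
Characteristic equation: x² + 4x + 4 = 0, which is (x - (-2))².
Repeated root r = -2.
General solution: c(n) = (A + Bn)·(-2)^n.
From c(0) = 1: A = 1.
From c(1) = 8: (A + B)·(-2) = 8 ⇒ B = -5.
So c(n) = \left(1 - 5 n\right) \cdot (-2)^n.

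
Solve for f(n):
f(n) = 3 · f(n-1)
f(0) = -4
Pure geometric recurrence with ratio 3.
By induction f(n) = f(0) · (3)^n = - 4 \cdot 3^{n}.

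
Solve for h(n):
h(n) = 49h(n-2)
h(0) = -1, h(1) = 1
Characteristic equation: x² - 49 = 0, which factors as (x - (-7))(x - (7)) = 0.
Roots r₁ = -7, r₂ = 7 (distinct).
General solution: h(n) = A·(-7)^n + B·(7)^n.
From h(0) = -1: A + B = -1.
From h(1) = 1: -7A + 7B = 1.
Solving: A = - \frac{4}{7}, B = - \frac{3}{7}.
So h(n) = - \frac{4 \left(-7\right)^{n}}{7} - \frac{3 \cdot 7^{n}}{7}.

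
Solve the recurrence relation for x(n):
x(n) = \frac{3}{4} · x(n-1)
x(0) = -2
Pure geometric recurrence with ratio \frac{3}{4}.
By induction x(n) = x(0) · (\frac{3}{4})^n = - 2 \left(\frac{3}{4}\right)^{n}.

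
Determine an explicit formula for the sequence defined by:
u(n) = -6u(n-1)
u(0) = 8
This is a homogeneous first-order recurrence with ratio -6.
By induction u(n) = u(0) · (-6)^n = 8 \left(-6\right)^{n}.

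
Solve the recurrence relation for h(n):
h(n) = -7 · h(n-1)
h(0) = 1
Pure geometric recurrence with ratio -7.
By induction h(n) = h(0) · (-7)^n = \left(-7\right)^{n}.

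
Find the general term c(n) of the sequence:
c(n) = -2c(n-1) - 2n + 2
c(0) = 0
First-order linear with linear forcing.
Homogeneous solution: c_h(n) = A·(-2)^n.
Try particular c_p(n) = pn + q. Substituting:
  pn + q = -2(p(n-1) + q) - 2n + 2.
Matching the n-coefficient: p = -2p - 2 ⇒ p = - \frac{2}{3}.
Matching constants: q = 2p - 2q + 2 ⇒ q = \frac{2}{9}.
General: c(n) = A·(-2)^n - \frac{2 n}{3} + \frac{2}{9}.
Apply c(0) = 0: A + \frac{2}{9} = 0 ⇒ A = - \frac{2}{9}.
So c(n) = - \frac{2 \left(-2\right)^{n}}{9} - \frac{2 n}{3} + \frac{2}{9}.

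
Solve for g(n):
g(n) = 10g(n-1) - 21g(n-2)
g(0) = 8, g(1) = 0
Characteristic equation: x² - 10x + 21 = 0, which factors as (x - (3))(x - (7)) = 0.
Roots r₁ = 3, r₂ = 7 (distinct).
General solution: g(n) = A·(3)^n + B·(7)^n.
From g(0) = 8: A + B = 8.
From g(1) = 0: 3A + 7B = 0.
Solving: A = 14, B = -6.
So g(n) = 14 \cdot 3^{n} - 6 \cdot 7^{n}.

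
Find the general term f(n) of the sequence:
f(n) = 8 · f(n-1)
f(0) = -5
Pure geometric recurrence with ratio 8.
By induction f(n) = f(0) · (8)^n = - 5 \cdot 8^{n}.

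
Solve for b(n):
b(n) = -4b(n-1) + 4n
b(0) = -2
First-order linear with linear forcing.
Homogeneous solution: b_h(n) = A·(-4)^n.
Try particular b_p(n) = pn + q. Substituting:
  pn + q = -4(p(n-1) + q) + 4n.
Matching the n-coefficient: p = -4p + 4 ⇒ p = \frac{4}{5}.
Matching constants: q = 4p - 4q ⇒ q = \frac{16}{25}.
General: b(n) = A·(-4)^n + \frac{4 n}{5} + \frac{16}{25}.
Apply b(0) = -2: A + \frac{16}{25} = -2 ⇒ A = - \frac{66}{25}.
So b(n) = - \frac{66 \left(-4\right)^{n}}{25} + \frac{4 n}{5} + \frac{16}{25}.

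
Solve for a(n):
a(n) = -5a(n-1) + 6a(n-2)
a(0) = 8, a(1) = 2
Characteristic equation: x² + 5x - 6 = 0, which factors as (x - (-6))(x - (1)) = 0.
Roots r₁ = -6, r₂ = 1 (distinct).
General solution: a(n) = A·(-6)^n + B·(1)^n.
From a(0) = 8: A + B = 8.
From a(1) = 2: -6A + B = 2.
Solving: A = \frac{6}{7}, B = \frac{50}{7}.
So a(n) = \frac{6 \left(-6\right)^{n}}{7} + \frac{50}{7}.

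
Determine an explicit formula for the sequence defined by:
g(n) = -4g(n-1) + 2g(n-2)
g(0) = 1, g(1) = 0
Characteristic equation: x² + 4x - 2 = 0.
Discriminant Δ = (-4)² + 4·(2) = 24.
Roots r₁,₂ = (-4 ± √24)/2, so r₁ = -2 + \sqrt{6}, r₂ = - \sqrt{6} - 2.
General solution: g(n) = A·r₁^n + B·r₂^n.
From the initial conditions, A + B = 1 and r₁A + r₂B = 0.
Since r₁ - r₂ = √24: A = (0 - (1)r₂)/√24 = \frac{\sqrt{6}}{6} + \frac{1}{2}, and B = 1 - A = \frac{1}{2} - \frac{\sqrt{6}}{6}.
So g(n) = \left(\frac{\sqrt{6}}{6} + \frac{1}{2}\right)\left(-2 + \sqrt{6}\right)^n + \left(\frac{1}{2} - \frac{\sqrt{6}}{6}\right)\left(- \sqrt{6} - 2\right)^n.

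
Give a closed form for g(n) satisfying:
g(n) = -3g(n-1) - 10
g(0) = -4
First-order linear non-homogeneous.
Homogeneous solution: g_h(n) = A·(-3)^n.
Try constant particular solution g_p = K: K = -3K - 10 ⇒ K = - \frac{5}{2}.
General: g(n) = A·(-3)^n - \frac{5}{2}.
Apply g(0) = -4: A - \frac{5}{2} = -4 ⇒ A = - \frac{3}{2}.
So g(n) = - \frac{3 \left(-3\right)^{n}}{2} - \frac{5}{2}.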